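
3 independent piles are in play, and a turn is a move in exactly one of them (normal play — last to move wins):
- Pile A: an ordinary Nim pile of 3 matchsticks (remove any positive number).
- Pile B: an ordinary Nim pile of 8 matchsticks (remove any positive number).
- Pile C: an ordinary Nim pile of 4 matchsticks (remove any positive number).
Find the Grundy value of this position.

Pile A is a plain Nim pile of size 3, so its Grundy value is 3.
Pile B is a plain Nim pile of size 8, so its Grundy value is 8.
Pile C is a plain Nim pile of size 4, so its Grundy value is 4.
By the Sprague-Grundy theorem, the Grundy value of a sum of independent games is the XOR of the component values.
Combined value = 3 ⊕ 8 ⊕ 4 = 15.

15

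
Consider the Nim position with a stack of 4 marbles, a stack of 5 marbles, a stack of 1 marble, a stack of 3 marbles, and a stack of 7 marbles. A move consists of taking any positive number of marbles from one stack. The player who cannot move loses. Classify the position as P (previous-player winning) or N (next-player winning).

N-position

Nim-sum: 4 ^ 5 ^ 1 ^ 3 ^ 7 = 4.
The nim-sum is 4 ≠ 0, so this is an N-position: the player to move can win.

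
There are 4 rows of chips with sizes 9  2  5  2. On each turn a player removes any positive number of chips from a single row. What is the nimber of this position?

12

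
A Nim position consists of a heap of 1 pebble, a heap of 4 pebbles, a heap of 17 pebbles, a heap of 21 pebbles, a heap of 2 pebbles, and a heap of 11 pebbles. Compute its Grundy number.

Nim-sum: 1 XOR 4 XOR 17 XOR 21 XOR 2 XOR 11 = 8.

8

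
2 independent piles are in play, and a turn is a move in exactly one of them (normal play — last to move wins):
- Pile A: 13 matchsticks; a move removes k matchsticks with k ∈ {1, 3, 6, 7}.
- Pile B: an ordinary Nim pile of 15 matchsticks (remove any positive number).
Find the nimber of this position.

14

Grundy values for pile A (subtraction set {1, 3, 6, 7}):
g(0) = mex{} = 0
g(1) = mex{0} = 1
g(2) = mex{1} = 0
g(3) = mex{0} = 1
g(4) = mex{1} = 0
g(5) = mex{0} = 1
g(6) = mex{0,1} = 2
g(7) = mex{0,1,2} = 3
g(8) = mex{0,1,3} = 2
g(9) = mex{0,1,2} = 3
g(10) = mex{0,1,3} = 2
g(11) = mex{0,1,2} = 3
g(12) = mex{1,2,3} = 0
g(13) = mex{0,2,3} = 1
So g(13) = 1.
Pile B is a plain Nim pile of size 15, so its Grundy value is 15.
By the Sprague-Grundy theorem, the Grundy value of a sum of independent games is the XOR of the component values.
Combined value = 1 ⊕ 15 = 14.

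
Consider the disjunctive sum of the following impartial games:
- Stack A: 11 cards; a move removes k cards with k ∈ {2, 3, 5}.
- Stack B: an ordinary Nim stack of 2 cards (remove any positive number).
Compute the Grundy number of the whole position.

0

Grundy values for stack A (subtraction set {2, 3, 5}):
g(0) = mex{} = 0
g(1) = mex{} = 0
g(2) = mex{0} = 1
g(3) = mex{0} = 1
g(4) = mex{0,1} = 2
g(5) = mex{0,1} = 2
g(6) = mex{0,1,2} = 3
g(7) = mex{1,2} = 0
g(8) = mex{1,2,3} = 0
g(9) = mex{0,2,3} = 1
g(10) = mex{0,2} = 1
g(11) = mex{0,1,3} = 2
So g(11) = 2.
Stack B is a plain Nim stack of size 2, so its Grundy value is 2.
By the Sprague-Grundy theorem, the Grundy value of a sum of independent games is the XOR of the component values.
Combined value = 2 XOR 2 = 0.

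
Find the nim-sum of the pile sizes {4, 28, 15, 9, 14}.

16

Nim-sum: 4 ⊕ 28 ⊕ 15 ⊕ 9 ⊕ 14 = 16.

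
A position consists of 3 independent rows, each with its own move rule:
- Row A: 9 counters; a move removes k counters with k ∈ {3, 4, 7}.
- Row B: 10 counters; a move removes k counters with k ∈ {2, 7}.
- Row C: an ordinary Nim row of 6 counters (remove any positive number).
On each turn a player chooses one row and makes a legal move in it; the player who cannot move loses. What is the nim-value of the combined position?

5

Grundy values for row A (subtraction set {3, 4, 7}):
k:     0  1  2  3  4  5  6  7  8  9
g(k):  0  0  0  1  1  1  2  2  2  3
So g(9) = 3.
Build the Grundy sequence for row B with g(k) = mex{g(k−s) : s ∈ {2, 7}, s ≤ k}:
g(0) = mex{} = 0
g(1) = mex{} = 0
g(2) = mex{0} = 1
g(3) = mex{0} = 1
g(4) = mex{1} = 0
g(5) = mex{1} = 0
g(6) = mex{0} = 1
g(7) = mex{0} = 1
g(8) = mex{0,1} = 2
g(9) = mex{1} = 0
g(10) = mex{1,2} = 0
So g(10) = 0.
Row C is a plain Nim row of size 6, so its Grundy value is 6.
The value of a disjunctive sum is the nim-sum of the parts.
Combined value = 3 XOR 0 XOR 6 = 5.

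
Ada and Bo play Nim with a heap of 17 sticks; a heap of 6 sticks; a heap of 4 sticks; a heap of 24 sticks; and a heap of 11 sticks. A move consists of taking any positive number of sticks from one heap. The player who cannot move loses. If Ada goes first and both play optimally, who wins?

Nim-sum: 17 XOR 6 XOR 4 XOR 24 XOR 11 = 0.
The nim-sum is 0, so this is a P-position: the player to move is in a losing position under optimal play; Ada is about to move from it and so loses — Bo wins.

Bo wins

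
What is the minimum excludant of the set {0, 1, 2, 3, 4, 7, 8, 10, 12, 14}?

5

The values 0, 1, 2, 3, 4 are all present; 5 is the first non-negative integer missing from the set.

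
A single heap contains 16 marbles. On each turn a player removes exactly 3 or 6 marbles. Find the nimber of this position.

Compute g(0), g(1), … for moves {3, 6}:
k:     0  1  2  3  4  5  6  7  8  9 10 11 12 13 14 15 16
g(k):  0  0  0  1  1  1  2  2  2  0  0  0  1  1  1  2  2
So g(16) = 2.

2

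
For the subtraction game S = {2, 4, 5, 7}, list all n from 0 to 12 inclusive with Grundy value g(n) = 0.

0, 1, 9, 10

Build the Grundy sequence with g(k) = mex{g(k−s) : s ∈ {2, 4, 5, 7}, s ≤ k}:
k:     0  1  2  3  4  5  6  7  8  9 10 11 12
g(k):  0  0  1  1  2  2  3  3  4  0  0  1  1
The P-positions (g = 0) in 0..12 are 0, 1, 9, 10.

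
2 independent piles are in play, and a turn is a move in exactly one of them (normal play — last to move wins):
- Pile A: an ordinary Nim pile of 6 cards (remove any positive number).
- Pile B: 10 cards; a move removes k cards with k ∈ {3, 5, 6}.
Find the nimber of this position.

6

Pile A is a plain Nim pile of size 6, so its Grundy value is 6.
Build the Grundy sequence for pile B with g(k) = mex{g(k−s) : s ∈ {3, 5, 6}, s ≤ k}:
g(0) = mex{} = 0
g(1) = mex{} = 0
g(2) = mex{} = 0
g(3) = mex{0} = 1
g(4) = mex{0} = 1
g(5) = mex{0} = 1
g(6) = mex{0,1} = 2
g(7) = mex{0,1} = 2
g(8) = mex{0,1} = 2
g(9) = mex{1,2} = 0
g(10) = mex{1,2} = 0
So g(10) = 0.
By the Sprague-Grundy theorem, the Grundy value of a sum of independent games is the XOR of the component values.
Combined value = 6 ⊕ 0 = 6.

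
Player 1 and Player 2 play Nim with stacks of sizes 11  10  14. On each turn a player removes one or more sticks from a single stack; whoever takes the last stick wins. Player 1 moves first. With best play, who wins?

Player 1 wins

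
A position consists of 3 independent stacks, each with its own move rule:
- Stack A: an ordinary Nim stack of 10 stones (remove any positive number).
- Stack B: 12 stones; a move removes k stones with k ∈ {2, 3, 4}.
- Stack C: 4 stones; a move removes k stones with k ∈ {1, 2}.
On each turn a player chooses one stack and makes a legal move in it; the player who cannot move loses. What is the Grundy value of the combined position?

Stack A is a plain Nim stack of size 10, so its Grundy value is 10.
Build the Grundy sequence for stack B with g(k) = mex{g(k−s) : s ∈ {2, 3, 4}, s ≤ k}:
g(0) = mex{} = 0
g(1) = mex{} = 0
g(2) = mex{0} = 1
g(3) = mex{0} = 1
g(4) = mex{0,1} = 2
g(5) = mex{0,1} = 2
g(6) = mex{1,2} = 0
g(7) = mex{1,2} = 0
g(8) = mex{0,2} = 1
g(9) = mex{0,2} = 1
g(10) = mex{0,1} = 2
g(11) = mex{0,1} = 2
g(12) = mex{1,2} = 0
So g(12) = 0.
For stack C, compute g(0), g(1), … with moves {1, 2}:
g(0) = mex{} = 0
g(1) = mex{0} = 1
g(2) = mex{0,1} = 2
g(3) = mex{1,2} = 0
g(4) = mex{0,2} = 1
So g(4) = 1.
By the Sprague-Grundy theorem, the Grundy value of a sum of independent games is the XOR of the component values.
Combined value = 10 ⊕ 0 ⊕ 1 = 11.

11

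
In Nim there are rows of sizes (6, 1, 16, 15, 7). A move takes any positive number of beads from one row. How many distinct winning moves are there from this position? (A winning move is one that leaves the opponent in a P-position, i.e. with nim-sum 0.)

Nim-sum: 6 ^ 1 ^ 16 ^ 15 ^ 7 = 31.
The overall nim-sum is X = 31. A row of size p has a winning move iff p XOR X < p (reduce it to p XOR X).
  6: 6 XOR 31 = 25 ≥ 6 — no move.
  1: 1 XOR 31 = 30 ≥ 1 — no move.
  16: 16 XOR 31 = 15 < 16 — winning move (to 15).
  15: 15 XOR 31 = 16 ≥ 15 — no move.
  7: 7 XOR 31 = 24 ≥ 7 — no move.
That gives 1 winning move.

1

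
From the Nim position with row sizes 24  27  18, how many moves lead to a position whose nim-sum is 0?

3

Compute the nim-sum pairwise:
24 ⊕ 27 = 3
3 ⊕ 18 = 17
The overall nim-sum is X = 17. A row of size p has a winning move iff p XOR X < p (reduce it to p XOR X).
  24: 24 XOR 17 = 9 < 24 — winning move (to 9).
  27: 27 XOR 17 = 10 < 27 — winning move (to 10).
  18: 18 XOR 17 = 3 < 18 — winning move (to 3).
That gives 3 winning moves.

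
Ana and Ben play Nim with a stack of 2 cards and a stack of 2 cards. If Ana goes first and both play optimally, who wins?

Nim-sum: 2 ⊕ 2 = 0.
The nim-sum is 0, so this is a P-position: the player to move is in a losing position under optimal play; Ana is about to move from it and so loses — Ben wins.

Ben wins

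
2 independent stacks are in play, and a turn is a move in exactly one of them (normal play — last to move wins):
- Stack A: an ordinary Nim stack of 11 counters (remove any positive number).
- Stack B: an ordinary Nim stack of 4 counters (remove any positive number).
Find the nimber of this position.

Stack A is a plain Nim stack of size 11, so its Grundy value is 11.
Stack B is a plain Nim stack of size 4, so its Grundy value is 4.
The value of a disjunctive sum is the nim-sum of the parts.
Combined value = 11 XOR 4 = 15.

15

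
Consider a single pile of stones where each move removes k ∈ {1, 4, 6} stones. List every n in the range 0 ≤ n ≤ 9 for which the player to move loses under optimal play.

0, 2, 5, 7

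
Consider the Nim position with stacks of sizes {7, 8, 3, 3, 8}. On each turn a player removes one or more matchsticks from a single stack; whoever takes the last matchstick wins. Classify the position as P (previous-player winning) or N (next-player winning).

N-position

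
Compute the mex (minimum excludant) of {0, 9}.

0 is in the set but 1 is not, so the mex is 1.

1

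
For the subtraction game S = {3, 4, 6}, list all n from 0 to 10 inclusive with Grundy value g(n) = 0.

Build the Grundy sequence with g(k) = mex{g(k−s) : s ∈ {3, 4, 6}, s ≤ k}:
g(0) = mex{} = 0
g(1) = mex{} = 0
g(2) = mex{} = 0
g(3) = mex{0} = 1
g(4) = mex{0} = 1
g(5) = mex{0} = 1
g(6) = mex{0,1} = 2
g(7) = mex{0,1} = 2
g(8) = mex{0,1} = 2
g(9) = mex{1,2} = 0
g(10) = mex{1,2} = 0
The P-positions (g = 0) in 0..10 are 0, 1, 2, 9, 10.

0, 1, 2, 9, 10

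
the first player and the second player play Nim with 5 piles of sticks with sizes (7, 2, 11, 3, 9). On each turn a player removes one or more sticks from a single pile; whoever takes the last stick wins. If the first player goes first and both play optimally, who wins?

the first player wins

Compute the nim-sum pairwise:
7 XOR 2 = 5
5 XOR 11 = 14
14 XOR 3 = 13
13 XOR 9 = 4
The nim-sum is 4 ≠ 0, so this is an N-position: the player to move can win; the first player has a winning move.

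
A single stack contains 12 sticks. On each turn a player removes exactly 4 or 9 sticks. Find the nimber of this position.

1

Grundy values for subtraction set {4, 9}:
g(0) = mex{} = 0
g(1) = mex{} = 0
g(2) = mex{} = 0
g(3) = mex{} = 0
g(4) = mex{0} = 1
g(5) = mex{0} = 1
g(6) = mex{0} = 1
g(7) = mex{0} = 1
g(8) = mex{1} = 0
g(9) = mex{0,1} = 2
g(10) = mex{0,1} = 2
g(11) = mex{0,1} = 2
g(12) = mex{0} = 1
So g(12) = 1.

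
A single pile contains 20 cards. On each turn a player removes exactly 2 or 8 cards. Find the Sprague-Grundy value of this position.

Grundy values for subtraction set {2, 8}:
k:     0  1  2  3  4  5  6  7  8  9 10 11 12 13 14 15 16 17 18 19 20
g(k):  0  0  1  1  0  0  1  1  2  2  0  0  1  1  0  0  1  1  2  2  0
So g(20) = 0.

0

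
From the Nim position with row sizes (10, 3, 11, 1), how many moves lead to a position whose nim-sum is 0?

Nim-sum: 10 ^ 3 ^ 11 ^ 1 = 3.
The overall nim-sum is X = 3. A row of size p has a winning move iff p XOR X < p (reduce it to p XOR X).
  10: 10 XOR 3 = 9 < 10 — winning move (to 9).
  3: 3 XOR 3 = 0 < 3 — winning move (to 0).
  11: 11 XOR 3 = 8 < 11 — winning move (to 8).
  1: 1 XOR 3 = 2 ≥ 1 — no move.
That gives 3 winning moves.

3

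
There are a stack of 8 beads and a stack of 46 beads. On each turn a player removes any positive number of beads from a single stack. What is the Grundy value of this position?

38

Compute the nim-sum pairwise:
8 ⊕ 46 = 38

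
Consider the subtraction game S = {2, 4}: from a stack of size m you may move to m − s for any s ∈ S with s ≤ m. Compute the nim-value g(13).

0

Compute g(0), g(1), … for moves {2, 4}:
g(0) = mex{} = 0
g(1) = mex{} = 0
g(2) = mex{0} = 1
g(3) = mex{0} = 1
g(4) = mex{0,1} = 2
g(5) = mex{0,1} = 2
g(6) = mex{1,2} = 0
g(7) = mex{1,2} = 0
g(8) = mex{0,2} = 1
g(9) = mex{0,2} = 1
g(10) = mex{0,1} = 2
g(11) = mex{0,1} = 2
g(12) = mex{1,2} = 0
g(13) = mex{1,2} = 0
So g(13) = 0.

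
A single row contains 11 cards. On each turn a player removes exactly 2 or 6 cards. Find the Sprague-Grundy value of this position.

1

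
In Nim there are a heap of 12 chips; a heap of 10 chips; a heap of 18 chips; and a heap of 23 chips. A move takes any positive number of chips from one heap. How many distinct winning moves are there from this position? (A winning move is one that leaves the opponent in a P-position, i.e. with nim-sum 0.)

3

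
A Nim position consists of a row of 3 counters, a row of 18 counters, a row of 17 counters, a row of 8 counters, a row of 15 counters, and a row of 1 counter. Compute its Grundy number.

Bitwise XOR of the heap sizes:
  00011  (3)
  10010  (18)
  10001  (17)
  01000  (8)
  01111  (15)
  00001  (1)
  -----
  00110  (6)

6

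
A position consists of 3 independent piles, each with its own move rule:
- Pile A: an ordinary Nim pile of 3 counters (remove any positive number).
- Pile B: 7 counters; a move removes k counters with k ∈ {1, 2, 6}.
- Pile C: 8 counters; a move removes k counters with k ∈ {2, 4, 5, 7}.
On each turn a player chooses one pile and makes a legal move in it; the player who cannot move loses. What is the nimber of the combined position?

Pile A is a plain Nim pile of size 3, so its Grundy value is 3.
For pile B, compute g(0), g(1), … with moves {1, 2, 6}:
k:     0  1  2  3  4  5  6  7
g(k):  0  1  2  0  1  2  3  0
So g(7) = 0.
Grundy values for pile C (subtraction set {2, 4, 5, 7}):
k:     0  1  2  3  4  5  6  7  8
g(k):  0  0  1  1  2  2  3  3  4
So g(8) = 4.
The value of a disjunctive sum is the nim-sum of the parts.
Combined value = 3 ⊕ 0 ⊕ 4 = 7.

7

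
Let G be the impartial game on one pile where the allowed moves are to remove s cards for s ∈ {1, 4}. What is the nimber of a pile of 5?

0

Compute g(0), g(1), … for moves {1, 4}:
g(0) = mex{} = 0
g(1) = mex{0} = 1
g(2) = mex{1} = 0
g(3) = mex{0} = 1
g(4) = mex{0,1} = 2
g(5) = mex{1,2} = 0
So g(5) = 0.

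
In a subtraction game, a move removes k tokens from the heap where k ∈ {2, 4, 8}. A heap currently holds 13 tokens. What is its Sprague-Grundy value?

0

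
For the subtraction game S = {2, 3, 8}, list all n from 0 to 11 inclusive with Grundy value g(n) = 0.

0, 1, 5, 6, 10, 11

Build the Grundy sequence with g(k) = mex{g(k−s) : s ∈ {2, 3, 8}, s ≤ k}:
g(0) = mex{} = 0
g(1) = mex{} = 0
g(2) = mex{0} = 1
g(3) = mex{0} = 1
g(4) = mex{0,1} = 2
g(5) = mex{1} = 0
g(6) = mex{1,2} = 0
g(7) = mex{0,2} = 1
g(8) = mex{0} = 1
g(9) = mex{0,1} = 2
g(10) = mex{1} = 0
g(11) = mex{1,2} = 0
The P-positions (g = 0) in 0..11 are 0, 1, 5, 6, 10, 11.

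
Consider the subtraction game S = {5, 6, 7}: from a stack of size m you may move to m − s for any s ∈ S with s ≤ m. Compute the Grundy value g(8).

1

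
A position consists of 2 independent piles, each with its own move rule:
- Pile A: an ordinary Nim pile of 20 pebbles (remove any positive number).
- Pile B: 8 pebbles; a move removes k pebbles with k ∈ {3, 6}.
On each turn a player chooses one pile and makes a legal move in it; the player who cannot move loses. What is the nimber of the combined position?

22

Pile A is a plain Nim pile of size 20, so its Grundy value is 20.
For pile B, compute g(0), g(1), … with moves {3, 6}:
g(0) = mex{} = 0
g(1) = mex{} = 0
g(2) = mex{} = 0
g(3) = mex{0} = 1
g(4) = mex{0} = 1
g(5) = mex{0} = 1
g(6) = mex{0,1} = 2
g(7) = mex{0,1} = 2
g(8) = mex{0,1} = 2
So g(8) = 2.
By the Sprague-Grundy theorem, the Grundy value of a sum of independent games is the XOR of the component values.
Combined value = 20 XOR 2 = 22.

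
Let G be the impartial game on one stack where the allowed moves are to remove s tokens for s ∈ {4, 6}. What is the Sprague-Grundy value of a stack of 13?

Grundy values for subtraction set {4, 6}:
k:     0  1  2  3  4  5  6  7  8  9 10 11 12 13
g(k):  0  0  0  0  1  1  1  1  2  2  0  0  0  0
So g(13) = 0.

0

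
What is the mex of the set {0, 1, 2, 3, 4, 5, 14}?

6

The values 0, 1, 2, 3, 4, 5 are all present; 6 is the first non-negative integer missing from the set.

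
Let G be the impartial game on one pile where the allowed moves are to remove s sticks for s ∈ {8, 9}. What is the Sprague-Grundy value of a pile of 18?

Compute g(0), g(1), … for moves {8, 9}:
k:     0  1  2  3  4  5  6  7  8  9 10 11 12 13 14 15 16 17 18
g(k):  0  0  0  0  0  0  0  0  1  1  1  1  1  1  1  1  2  0  0
So g(18) = 0.

0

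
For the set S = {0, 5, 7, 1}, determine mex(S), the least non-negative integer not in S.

The values 0, 1 are all present; 2 is the first non-negative integer missing from the set.

2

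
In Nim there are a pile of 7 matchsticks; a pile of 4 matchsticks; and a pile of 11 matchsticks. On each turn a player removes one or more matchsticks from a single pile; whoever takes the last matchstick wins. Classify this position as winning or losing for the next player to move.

Winning position

Write each in binary and XOR column by column:
  0111  (7)
  0100  (4)
  1011  (11)
  ----
  1000  (8)
The nim-sum is 8 ≠ 0, so this is an N-position: the player to move can win.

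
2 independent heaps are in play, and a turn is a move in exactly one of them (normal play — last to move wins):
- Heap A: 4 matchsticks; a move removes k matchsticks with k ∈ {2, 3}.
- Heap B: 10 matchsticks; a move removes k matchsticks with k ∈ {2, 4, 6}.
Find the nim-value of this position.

Build the Grundy sequence for heap A with g(k) = mex{g(k−s) : s ∈ {2, 3}, s ≤ k}:
k:     0  1  2  3  4
g(k):  0  0  1  1  2
So g(4) = 2.
For heap B, compute g(0), g(1), … with moves {2, 4, 6}:
k:     0  1  2  3  4  5  6  7  8  9 10
g(k):  0  0  1  1  2  2  3  3  0  0  1
So g(10) = 1.
The value of a disjunctive sum is the nim-sum of the parts.
Combined value = 2 ⊕ 1 = 3.

3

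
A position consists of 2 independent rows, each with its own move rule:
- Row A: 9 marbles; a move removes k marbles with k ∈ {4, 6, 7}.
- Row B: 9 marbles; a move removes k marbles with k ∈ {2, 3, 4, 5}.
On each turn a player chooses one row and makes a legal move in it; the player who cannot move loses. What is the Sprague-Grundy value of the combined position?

For row A, compute g(0), g(1), … with moves {4, 6, 7}:
g(0) = mex{} = 0
g(1) = mex{} = 0
g(2) = mex{} = 0
g(3) = mex{} = 0
g(4) = mex{0} = 1
g(5) = mex{0} = 1
g(6) = mex{0} = 1
g(7) = mex{0} = 1
g(8) = mex{0,1} = 2
g(9) = mex{0,1} = 2
So g(9) = 2.
Grundy values for row B (subtraction set {2, 3, 4, 5}):
g(0) = mex{} = 0
g(1) = mex{} = 0
g(2) = mex{0} = 1
g(3) = mex{0} = 1
g(4) = mex{0,1} = 2
g(5) = mex{0,1} = 2
g(6) = mex{0,1,2} = 3
g(7) = mex{1,2} = 0
g(8) = mex{1,2,3} = 0
g(9) = mex{0,2,3} = 1
So g(9) = 1.
The value of a disjunctive sum is the nim-sum of the parts.
Combined value = 2 ⊕ 1 = 3.

3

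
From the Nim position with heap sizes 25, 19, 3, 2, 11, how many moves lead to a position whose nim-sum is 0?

0

Compute the nim-sum pairwise:
25 XOR 19 = 10
10 XOR 3 = 9
9 XOR 2 = 11
11 XOR 11 = 0
The nim-sum is already 0, so every move leaves a nonzero nim-sum — there are no winning moves.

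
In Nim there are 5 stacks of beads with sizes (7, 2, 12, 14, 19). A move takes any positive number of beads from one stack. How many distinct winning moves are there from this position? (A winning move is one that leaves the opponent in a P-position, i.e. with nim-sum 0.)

1

Nim-sum: 7 XOR 2 XOR 12 XOR 14 XOR 19 = 20.
The overall nim-sum is X = 20. A stack of size p has a winning move iff p XOR X < p (reduce it to p XOR X).
  7: 7 XOR 20 = 19 ≥ 7 — no move.
  2: 2 XOR 20 = 22 ≥ 2 — no move.
  12: 12 XOR 20 = 24 ≥ 12 — no move.
  14: 14 XOR 20 = 26 ≥ 14 — no move.
  19: 19 XOR 20 = 7 < 19 — winning move (to 7).
That gives 1 winning move.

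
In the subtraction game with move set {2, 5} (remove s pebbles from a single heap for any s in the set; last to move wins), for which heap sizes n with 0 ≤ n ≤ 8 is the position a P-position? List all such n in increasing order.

0, 1, 4, 7, 8

Grundy values for subtraction set {2, 5}:
g(0) = mex{} = 0
g(1) = mex{} = 0
g(2) = mex{0} = 1
g(3) = mex{0} = 1
g(4) = mex{1} = 0
g(5) = mex{0,1} = 2
g(6) = mex{0} = 1
g(7) = mex{1,2} = 0
g(8) = mex{1} = 0
The P-positions (g = 0) in 0..8 are 0, 1, 4, 7, 8.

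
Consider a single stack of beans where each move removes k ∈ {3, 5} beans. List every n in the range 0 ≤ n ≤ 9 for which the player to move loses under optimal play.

0, 1, 2, 8, 9

Compute g(0), g(1), … for moves {3, 5}:
k:     0  1  2  3  4  5  6  7  8  9
g(k):  0  0  0  1  1  1  2  2  0  0
The P-positions (g = 0) in 0..9 are 0, 1, 2, 8, 9.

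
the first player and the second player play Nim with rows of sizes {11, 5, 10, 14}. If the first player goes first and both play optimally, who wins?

the first player wins

Bitwise XOR of the heap sizes:
  1011  (11)
  0101  (5)
  1010  (10)
  1110  (14)
  ----
  1010  (10)
The nim-sum is 10 ≠ 0, so this is an N-position: the player to move can win; the first player has a winning move.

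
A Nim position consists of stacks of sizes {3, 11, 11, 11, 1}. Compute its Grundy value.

Compute the nim-sum pairwise:
3 XOR 11 = 8
8 XOR 11 = 3
3 XOR 11 = 8
8 XOR 1 = 9

9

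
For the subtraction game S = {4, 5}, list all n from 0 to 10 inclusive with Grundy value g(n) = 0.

0, 1, 2, 3, 9, 10

Compute g(0), g(1), … for moves {4, 5}:
k:     0  1  2  3  4  5  6  7  8  9 10
g(k):  0  0  0  0  1  1  1  1  2  0  0
The P-positions (g = 0) in 0..10 are 0, 1, 2, 3, 9, 10.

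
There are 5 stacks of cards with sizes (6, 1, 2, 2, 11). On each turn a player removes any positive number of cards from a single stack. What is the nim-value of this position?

12

Compute the nim-sum pairwise:
6 XOR 1 = 7
7 XOR 2 = 5
5 XOR 2 = 7
7 XOR 11 = 12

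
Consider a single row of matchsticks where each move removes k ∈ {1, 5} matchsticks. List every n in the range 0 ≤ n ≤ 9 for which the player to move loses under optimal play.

0, 2, 4, 6, 8

Grundy values for subtraction set {1, 5}:
g(0) = mex{} = 0
g(1) = mex{0} = 1
g(2) = mex{1} = 0
g(3) = mex{0} = 1
g(4) = mex{1} = 0
g(5) = mex{0} = 1
g(6) = mex{1} = 0
g(7) = mex{0} = 1
g(8) = mex{1} = 0
g(9) = mex{0} = 1
The P-positions (g = 0) in 0..9 are 0, 2, 4, 6, 8.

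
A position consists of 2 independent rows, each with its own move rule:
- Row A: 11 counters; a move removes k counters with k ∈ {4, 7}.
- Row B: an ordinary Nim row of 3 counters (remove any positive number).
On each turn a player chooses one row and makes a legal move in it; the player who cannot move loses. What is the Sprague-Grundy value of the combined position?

3

For row A, compute g(0), g(1), … with moves {4, 7}:
g(0) = mex{} = 0
g(1) = mex{} = 0
g(2) = mex{} = 0
g(3) = mex{} = 0
g(4) = mex{0} = 1
g(5) = mex{0} = 1
g(6) = mex{0} = 1
g(7) = mex{0} = 1
g(8) = mex{0,1} = 2
g(9) = mex{0,1} = 2
g(10) = mex{0,1} = 2
g(11) = mex{1} = 0
So g(11) = 0.
Row B is a plain Nim row of size 3, so its Grundy value is 3.
The value of a disjunctive sum is the nim-sum of the parts.
Combined value = 0 ⊕ 3 = 3.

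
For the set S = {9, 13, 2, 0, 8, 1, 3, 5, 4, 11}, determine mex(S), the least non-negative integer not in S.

The values 0, 1, 2, 3, 4, 5 are all present; 6 is the first non-negative integer missing from the set.

6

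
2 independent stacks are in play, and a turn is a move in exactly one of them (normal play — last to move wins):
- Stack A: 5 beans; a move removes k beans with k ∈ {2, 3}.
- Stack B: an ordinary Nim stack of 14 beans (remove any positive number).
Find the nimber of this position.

14

Build the Grundy sequence for stack A with g(k) = mex{g(k−s) : s ∈ {2, 3}, s ≤ k}:
k:     0  1  2  3  4  5
g(k):  0  0  1  1  2  0
So g(5) = 0.
Stack B is a plain Nim stack of size 14, so its Grundy value is 14.
By the Sprague-Grundy theorem, the Grundy value of a sum of independent games is the XOR of the component values.
Combined value = 0 XOR 14 = 14.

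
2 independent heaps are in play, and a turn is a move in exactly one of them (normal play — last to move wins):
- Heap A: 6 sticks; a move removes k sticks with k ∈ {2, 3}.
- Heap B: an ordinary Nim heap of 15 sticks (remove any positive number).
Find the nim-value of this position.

15

For heap A, compute g(0), g(1), … with moves {2, 3}:
k:     0  1  2  3  4  5  6
g(k):  0  0  1  1  2  0  0
So g(6) = 0.
Heap B is a plain Nim heap of size 15, so its Grundy value is 15.
By the Sprague-Grundy theorem, the Grundy value of a sum of independent games is the XOR of the component values.
Combined value = 0 ⊕ 15 = 15.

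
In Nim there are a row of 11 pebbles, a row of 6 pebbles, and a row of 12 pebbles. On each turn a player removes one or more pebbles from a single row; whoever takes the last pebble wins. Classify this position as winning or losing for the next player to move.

Winning position

Nim-sum: 11 ^ 6 ^ 12 = 1.
The nim-sum is 1 ≠ 0, so this is an N-position: the player to move can win.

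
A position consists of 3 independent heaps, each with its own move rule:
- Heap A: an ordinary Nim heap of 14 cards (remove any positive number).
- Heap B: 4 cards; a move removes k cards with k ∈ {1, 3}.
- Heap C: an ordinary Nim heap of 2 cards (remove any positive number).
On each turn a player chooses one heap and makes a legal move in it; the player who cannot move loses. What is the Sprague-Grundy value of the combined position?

12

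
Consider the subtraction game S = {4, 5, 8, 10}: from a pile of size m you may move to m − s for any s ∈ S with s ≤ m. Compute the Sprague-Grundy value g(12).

3

Compute g(0), g(1), … for moves {4, 5, 8, 10}:
g(0) = mex{} = 0
g(1) = mex{} = 0
g(2) = mex{} = 0
g(3) = mex{} = 0
g(4) = mex{0} = 1
g(5) = mex{0} = 1
g(6) = mex{0} = 1
g(7) = mex{0} = 1
g(8) = mex{0,1} = 2
g(9) = mex{0,1} = 2
g(10) = mex{0,1} = 2
g(11) = mex{0,1} = 2
g(12) = mex{0,1,2} = 3
So g(12) = 3.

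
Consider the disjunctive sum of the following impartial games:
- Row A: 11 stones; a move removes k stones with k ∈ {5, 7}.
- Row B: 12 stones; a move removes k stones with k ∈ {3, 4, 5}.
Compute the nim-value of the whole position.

3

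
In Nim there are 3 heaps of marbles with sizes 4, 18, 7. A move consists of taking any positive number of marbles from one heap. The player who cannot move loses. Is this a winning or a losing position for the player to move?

Winning position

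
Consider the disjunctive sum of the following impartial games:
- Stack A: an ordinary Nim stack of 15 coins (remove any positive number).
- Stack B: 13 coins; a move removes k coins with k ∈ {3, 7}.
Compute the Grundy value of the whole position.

14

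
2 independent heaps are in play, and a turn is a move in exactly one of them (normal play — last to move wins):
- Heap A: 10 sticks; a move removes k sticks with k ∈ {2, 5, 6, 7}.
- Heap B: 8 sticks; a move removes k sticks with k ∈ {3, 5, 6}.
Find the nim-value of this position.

1

Build the Grundy sequence for heap A with g(k) = mex{g(k−s) : s ∈ {2, 5, 6, 7}, s ≤ k}:
k:     0  1  2  3  4  5  6  7  8  9 10
g(k):  0  0  1  1  0  2  1  3  2  2  3
So g(10) = 3.
Grundy values for heap B (subtraction set {3, 5, 6}):
k:     0  1  2  3  4  5  6  7  8
g(k):  0  0  0  1  1  1  2  2  2
So g(8) = 2.
The value of a disjunctive sum is the nim-sum of the parts.
Combined value = 3 ⊕ 2 = 1.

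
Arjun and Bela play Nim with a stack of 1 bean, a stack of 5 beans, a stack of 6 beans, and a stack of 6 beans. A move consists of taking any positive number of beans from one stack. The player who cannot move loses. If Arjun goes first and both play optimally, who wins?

Arjun wins

Nim-sum: 1 ^ 5 ^ 6 ^ 6 = 4.
The nim-sum is 4 ≠ 0, so this is an N-position: the player to move can win; Arjun has a winning move.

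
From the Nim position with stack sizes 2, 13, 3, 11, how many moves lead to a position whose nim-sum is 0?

1

Nim-sum: 2 XOR 13 XOR 3 XOR 11 = 7.
The overall nim-sum is X = 7. A stack of size p has a winning move iff p XOR X < p (reduce it to p XOR X).
  2: 2 XOR 7 = 5 ≥ 2 — no move.
  13: 13 XOR 7 = 10 < 13 — winning move (to 10).
  3: 3 XOR 7 = 4 ≥ 3 — no move.
  11: 11 XOR 7 = 12 ≥ 11 — no move.
That gives 1 winning move.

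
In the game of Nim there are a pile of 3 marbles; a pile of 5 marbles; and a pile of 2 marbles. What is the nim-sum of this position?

4

Compute the nim-sum pairwise:
3 XOR 5 = 6
6 XOR 2 = 4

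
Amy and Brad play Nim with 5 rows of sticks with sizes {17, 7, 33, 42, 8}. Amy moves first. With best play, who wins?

Amy wins

Nim-sum: 17 ⊕ 7 ⊕ 33 ⊕ 42 ⊕ 8 = 21.
The nim-sum is 21 ≠ 0, so this is an N-position: the player to move can win; Amy has a winning move.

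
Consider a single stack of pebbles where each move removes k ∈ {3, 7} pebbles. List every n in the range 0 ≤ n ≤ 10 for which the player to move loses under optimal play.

Grundy values for subtraction set {3, 7}:
g(0) = mex{} = 0
g(1) = mex{} = 0
g(2) = mex{} = 0
g(3) = mex{0} = 1
g(4) = mex{0} = 1
g(5) = mex{0} = 1
g(6) = mex{1} = 0
g(7) = mex{0,1} = 2
g(8) = mex{0,1} = 2
g(9) = mex{0} = 1
g(10) = mex{1,2} = 0
The P-positions (g = 0) in 0..10 are 0, 1, 2, 6, 10.

0, 1, 2, 6, 10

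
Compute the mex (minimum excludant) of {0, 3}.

1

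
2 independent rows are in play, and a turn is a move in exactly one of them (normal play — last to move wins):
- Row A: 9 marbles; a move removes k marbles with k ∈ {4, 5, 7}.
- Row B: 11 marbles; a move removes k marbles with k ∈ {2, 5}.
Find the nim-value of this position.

2

Build the Grundy sequence for row A with g(k) = mex{g(k−s) : s ∈ {4, 5, 7}, s ≤ k}:
g(0) = mex{} = 0
g(1) = mex{} = 0
g(2) = mex{} = 0
g(3) = mex{} = 0
g(4) = mex{0} = 1
g(5) = mex{0} = 1
g(6) = mex{0} = 1
g(7) = mex{0} = 1
g(8) = mex{0,1} = 2
g(9) = mex{0,1} = 2
So g(9) = 2.
For row B, compute g(0), g(1), … with moves {2, 5}:
g(0) = mex{} = 0
g(1) = mex{} = 0
g(2) = mex{0} = 1
g(3) = mex{0} = 1
g(4) = mex{1} = 0
g(5) = mex{0,1} = 2
g(6) = mex{0} = 1
g(7) = mex{1,2} = 0
g(8) = mex{1} = 0
g(9) = mex{0} = 1
g(10) = mex{0,2} = 1
g(11) = mex{1} = 0
So g(11) = 0.
By the Sprague-Grundy theorem, the Grundy value of a sum of independent games is the XOR of the component values.
Combined value = 2 XOR 0 = 2.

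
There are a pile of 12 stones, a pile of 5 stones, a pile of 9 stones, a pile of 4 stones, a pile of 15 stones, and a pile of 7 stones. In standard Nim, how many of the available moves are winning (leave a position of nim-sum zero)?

In binary:
  1100  (12)
  0101  (5)
  1001  (9)
  0100  (4)
  1111  (15)
  0111  (7)
  ----
  1100  (12)
The overall nim-sum is X = 12. A pile of size p has a winning move iff p XOR X < p (reduce it to p XOR X).
  12: 12 XOR 12 = 0 < 12 — winning move (to 0).
  5: 5 XOR 12 = 9 ≥ 5 — no move.
  9: 9 XOR 12 = 5 < 9 — winning move (to 5).
  4: 4 XOR 12 = 8 ≥ 4 — no move.
  15: 15 XOR 12 = 3 < 15 — winning move (to 3).
  7: 7 XOR 12 = 11 ≥ 7 — no move.
That gives 3 winning moves.

3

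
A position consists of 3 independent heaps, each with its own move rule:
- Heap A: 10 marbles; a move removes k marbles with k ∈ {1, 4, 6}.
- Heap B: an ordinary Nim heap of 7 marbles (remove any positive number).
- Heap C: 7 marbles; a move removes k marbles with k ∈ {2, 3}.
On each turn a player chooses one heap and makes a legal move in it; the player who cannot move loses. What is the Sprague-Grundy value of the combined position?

Build the Grundy sequence for heap A with g(k) = mex{g(k−s) : s ∈ {1, 4, 6}, s ≤ k}:
g(0) = mex{} = 0
g(1) = mex{0} = 1
g(2) = mex{1} = 0
g(3) = mex{0} = 1
g(4) = mex{0,1} = 2
g(5) = mex{1,2} = 0
g(6) = mex{0} = 1
g(7) = mex{1} = 0
g(8) = mex{0,2} = 1
g(9) = mex{0,1} = 2
g(10) = mex{1,2} = 0
So g(10) = 0.
Heap B is a plain Nim heap of size 7, so its Grundy value is 7.
Grundy values for heap C (subtraction set {2, 3}):
g(0) = mex{} = 0
g(1) = mex{} = 0
g(2) = mex{0} = 1
g(3) = mex{0} = 1
g(4) = mex{0,1} = 2
g(5) = mex{1} = 0
g(6) = mex{1,2} = 0
g(7) = mex{0,2} = 1
So g(7) = 1.
The value of a disjunctive sum is the nim-sum of the parts.
Combined value = 0 XOR 7 XOR 1 = 6.

6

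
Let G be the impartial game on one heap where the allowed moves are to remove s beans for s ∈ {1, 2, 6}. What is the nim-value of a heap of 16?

2

Build the Grundy sequence with g(k) = mex{g(k−s) : s ∈ {1, 2, 6}, s ≤ k}:
k:     0  1  2  3  4  5  6  7  8  9 10 11 12 13 14 15 16
g(k):  0  1  2  0  1  2  3  0  1  2  0  1  2  3  0  1  2
So g(16) = 2.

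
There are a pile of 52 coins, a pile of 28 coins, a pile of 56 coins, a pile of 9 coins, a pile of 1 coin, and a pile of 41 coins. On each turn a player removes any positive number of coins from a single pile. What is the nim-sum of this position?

49

Compute the nim-sum pairwise:
52 ⊕ 28 = 40
40 ⊕ 56 = 16
16 ⊕ 9 = 25
25 ⊕ 1 = 24
24 ⊕ 41 = 49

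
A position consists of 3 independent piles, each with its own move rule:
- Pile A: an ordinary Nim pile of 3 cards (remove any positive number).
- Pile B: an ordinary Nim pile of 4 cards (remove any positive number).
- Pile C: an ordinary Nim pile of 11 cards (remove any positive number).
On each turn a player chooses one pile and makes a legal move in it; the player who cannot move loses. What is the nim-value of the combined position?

12

Pile A is a plain Nim pile of size 3, so its Grundy value is 3.
Pile B is a plain Nim pile of size 4, so its Grundy value is 4.
Pile C is a plain Nim pile of size 11, so its Grundy value is 11.
By the Sprague-Grundy theorem, the Grundy value of a sum of independent games is the XOR of the component values.
Combined value = 3 XOR 4 XOR 11 = 12.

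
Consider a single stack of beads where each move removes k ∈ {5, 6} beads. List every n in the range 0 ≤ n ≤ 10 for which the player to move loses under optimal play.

0, 1, 2, 3, 4

Build the Grundy sequence with g(k) = mex{g(k−s) : s ∈ {5, 6}, s ≤ k}:
k:     0  1  2  3  4  5  6  7  8  9 10
g(k):  0  0  0  0  0  1  1  1  1  1  2
The P-positions (g = 0) in 0..10 are 0, 1, 2, 3, 4.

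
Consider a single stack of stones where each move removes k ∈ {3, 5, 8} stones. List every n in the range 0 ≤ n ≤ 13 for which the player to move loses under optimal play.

0, 1, 2, 11, 12, 13

Build the Grundy sequence with g(k) = mex{g(k−s) : s ∈ {3, 5, 8}, s ≤ k}:
k:     0  1  2  3  4  5  6  7  8  9 10 11 12 13
g(k):  0  0  0  1  1  1  2  2  2  3  3  0  0  0
The P-positions (g = 0) in 0..13 are 0, 1, 2, 11, 12, 13.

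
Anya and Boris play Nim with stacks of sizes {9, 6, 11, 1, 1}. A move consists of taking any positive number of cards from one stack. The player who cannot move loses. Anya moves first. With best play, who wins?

Anya wins

Write each in binary and XOR column by column:
  1001  (9)
  0110  (6)
  1011  (11)
  0001  (1)
  0001  (1)
  ----
  0100  (4)
The nim-sum is 4 ≠ 0, so this is an N-position: the player to move can win; Anya has a winning move.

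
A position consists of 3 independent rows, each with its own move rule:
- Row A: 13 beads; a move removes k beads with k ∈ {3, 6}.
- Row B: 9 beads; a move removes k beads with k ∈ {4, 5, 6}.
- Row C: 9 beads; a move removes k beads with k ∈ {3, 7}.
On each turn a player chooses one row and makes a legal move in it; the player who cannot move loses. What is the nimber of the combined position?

Build the Grundy sequence for row A with g(k) = mex{g(k−s) : s ∈ {3, 6}, s ≤ k}:
k:     0  1  2  3  4  5  6  7  8  9 10 11 12 13
g(k):  0  0  0  1  1  1  2  2  2  0  0  0  1  1
So g(13) = 1.
For row B, compute g(0), g(1), … with moves {4, 5, 6}:
g(0) = mex{} = 0
g(1) = mex{} = 0
g(2) = mex{} = 0
g(3) = mex{} = 0
g(4) = mex{0} = 1
g(5) = mex{0} = 1
g(6) = mex{0} = 1
g(7) = mex{0} = 1
g(8) = mex{0,1} = 2
g(9) = mex{0,1} = 2
So g(9) = 2.
Grundy values for row C (subtraction set {3, 7}):
g(0) = mex{} = 0
g(1) = mex{} = 0
g(2) = mex{} = 0
g(3) = mex{0} = 1
g(4) = mex{0} = 1
g(5) = mex{0} = 1
g(6) = mex{1} = 0
g(7) = mex{0,1} = 2
g(8) = mex{0,1} = 2
g(9) = mex{0} = 1
So g(9) = 1.
By the Sprague-Grundy theorem, the Grundy value of a sum of independent games is the XOR of the component values.
Combined value = 1 XOR 2 XOR 1 = 2.

2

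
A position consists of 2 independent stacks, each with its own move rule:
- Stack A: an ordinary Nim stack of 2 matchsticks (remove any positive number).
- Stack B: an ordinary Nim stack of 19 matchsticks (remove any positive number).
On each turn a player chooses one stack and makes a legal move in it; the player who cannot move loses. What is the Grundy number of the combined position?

17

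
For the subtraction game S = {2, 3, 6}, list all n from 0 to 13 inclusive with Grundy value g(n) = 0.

Compute g(0), g(1), … for moves {2, 3, 6}:
g(0) = mex{} = 0
g(1) = mex{} = 0
g(2) = mex{0} = 1
g(3) = mex{0} = 1
g(4) = mex{0,1} = 2
g(5) = mex{1} = 0
g(6) = mex{0,1,2} = 3
g(7) = mex{0,2} = 1
g(8) = mex{0,1,3} = 2
g(9) = mex{1,3} = 0
g(10) = mex{1,2} = 0
g(11) = mex{0,2} = 1
g(12) = mex{0,3} = 1
g(13) = mex{0,1} = 2
The P-positions (g = 0) in 0..13 are 0, 1, 5, 9, 10.

0, 1, 5, 9, 10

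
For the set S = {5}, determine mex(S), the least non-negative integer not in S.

0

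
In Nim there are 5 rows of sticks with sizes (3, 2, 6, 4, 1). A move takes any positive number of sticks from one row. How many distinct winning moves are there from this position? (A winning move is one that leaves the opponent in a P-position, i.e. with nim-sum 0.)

Nim-sum: 3 ^ 2 ^ 6 ^ 4 ^ 1 = 2.
The overall nim-sum is X = 2. A row of size p has a winning move iff p XOR X < p (reduce it to p XOR X).
  3: 3 XOR 2 = 1 < 3 — winning move (to 1).
  2: 2 XOR 2 = 0 < 2 — winning move (to 0).
  6: 6 XOR 2 = 4 < 6 — winning move (to 4).
  4: 4 XOR 2 = 6 ≥ 4 — no move.
  1: 1 XOR 2 = 3 ≥ 1 — no move.
That gives 3 winning moves.

3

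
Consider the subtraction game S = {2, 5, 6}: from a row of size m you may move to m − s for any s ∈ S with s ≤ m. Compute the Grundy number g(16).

2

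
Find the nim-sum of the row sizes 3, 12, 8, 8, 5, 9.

3

Compute the nim-sum pairwise:
3 ⊕ 12 = 15
15 ⊕ 8 = 7
7 ⊕ 8 = 15
15 ⊕ 5 = 10
10 ⊕ 9 = 3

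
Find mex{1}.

0 is not in the set, so the mex is 0.

0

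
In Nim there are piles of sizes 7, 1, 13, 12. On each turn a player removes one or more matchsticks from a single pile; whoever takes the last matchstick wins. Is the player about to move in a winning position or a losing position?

Winning position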